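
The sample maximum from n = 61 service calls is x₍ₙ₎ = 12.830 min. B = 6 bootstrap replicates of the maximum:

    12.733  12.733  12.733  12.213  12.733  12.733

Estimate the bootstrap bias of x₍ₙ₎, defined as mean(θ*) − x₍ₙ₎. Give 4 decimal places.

bias = −0.1837

mean(θ*) = (12.733 + 12.733 + 12.733 + 12.213 + 12.733 + 12.733) / 6 = 12.64633
bias = 12.64633 − 12.830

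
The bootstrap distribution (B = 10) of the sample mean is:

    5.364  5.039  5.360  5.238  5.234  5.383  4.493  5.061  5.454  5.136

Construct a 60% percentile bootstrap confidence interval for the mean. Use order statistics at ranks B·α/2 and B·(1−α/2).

Sorted replicates: 4.493, 5.039, 5.061, 5.136, 5.234, 5.238, 5.360, 5.364, 5.383, 5.454
α = 0.40; lower rank = 10 × 0.200 = 2; upper rank = 10 × 0.800 = 8.
The 2nd smallest replicate is 5.039; the 8th is 5.364.

(5.039, 5.364)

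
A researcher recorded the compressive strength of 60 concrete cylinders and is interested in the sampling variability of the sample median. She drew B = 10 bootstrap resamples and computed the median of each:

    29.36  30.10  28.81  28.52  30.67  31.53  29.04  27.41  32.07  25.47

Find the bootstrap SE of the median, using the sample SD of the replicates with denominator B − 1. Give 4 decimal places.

SE* = 1.9529

Bootstrap SE is the standard deviation of the 10 replicate medians.
Mean of replicates: (29.36 + 30.10 + 28.81 + 28.52 + 30.67 + 31.53 + 29.04 + 27.41 + 32.07 + 25.47) / 10 = 292.98000 / 10 = 29.29800
Sum of squared deviations: (+0.06200)² + (+0.80200)² + (−0.48800)² + (−0.77800)² + (+1.37200)² + (+2.23200)² + (−0.25800)² + (−1.88800)² + (+2.77200)² + (−3.82800)² = 34.32336
Variance = 34.32336 / 9 = 3.81371
SE* = √3.81371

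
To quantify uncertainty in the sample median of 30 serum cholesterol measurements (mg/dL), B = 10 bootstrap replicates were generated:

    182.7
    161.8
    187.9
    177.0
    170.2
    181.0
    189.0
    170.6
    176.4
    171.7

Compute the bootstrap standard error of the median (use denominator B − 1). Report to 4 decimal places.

SE* = 8.5486

Bootstrap SE is the standard deviation of the 10 replicate medians.
Mean of replicates: (182.7 + 161.8 + 187.9 + 177.0 + 170.2 + 181.0 + 189.0 + 170.6 + 176.4 + 171.7) / 10 = 1768.30000 / 10 = 176.83000
Sum of squared deviations: (+5.87000)² + (−15.03000)² + (+11.07000)² + (+0.17000)² + (−6.63000)² + (+4.17000)² + (+12.17000)² + (−6.23000)² + (−0.43000)² + (−5.13000)² = 657.70100
Variance = 657.70100 / 9 = 73.07789
SE* = √73.07789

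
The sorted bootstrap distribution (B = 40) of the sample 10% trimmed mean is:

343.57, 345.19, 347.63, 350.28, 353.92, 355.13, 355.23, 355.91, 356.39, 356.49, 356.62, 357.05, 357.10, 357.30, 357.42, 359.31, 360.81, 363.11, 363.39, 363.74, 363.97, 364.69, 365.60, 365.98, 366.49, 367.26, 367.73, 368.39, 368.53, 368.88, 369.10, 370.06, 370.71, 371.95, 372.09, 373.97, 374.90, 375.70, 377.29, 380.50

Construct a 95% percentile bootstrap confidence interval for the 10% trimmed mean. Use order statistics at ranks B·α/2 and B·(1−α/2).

α = 0.05; lower rank = 40 × 0.025 = 1; upper rank = 40 × 0.975 = 39.
The 1st smallest replicate is 343.57; the 39th is 377.29.

(343.57, 377.29)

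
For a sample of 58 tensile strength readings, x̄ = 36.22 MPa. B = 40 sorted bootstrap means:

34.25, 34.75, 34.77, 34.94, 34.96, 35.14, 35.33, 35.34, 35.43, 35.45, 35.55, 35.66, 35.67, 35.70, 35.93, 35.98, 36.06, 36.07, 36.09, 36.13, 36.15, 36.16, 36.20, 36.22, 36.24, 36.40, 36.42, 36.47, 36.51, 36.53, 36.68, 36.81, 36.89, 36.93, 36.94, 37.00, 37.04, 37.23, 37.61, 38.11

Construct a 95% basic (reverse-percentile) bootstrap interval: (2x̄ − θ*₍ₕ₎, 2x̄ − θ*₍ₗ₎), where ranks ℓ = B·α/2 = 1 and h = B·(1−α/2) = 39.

Percentile endpoints at ranks 1 and 39: θ*₍1₎ = 34.25, θ*₍39₎ = 37.61.
Basic interval reflects these around x̄:
  lower = 2 × 36.22 − 37.61 = 34.83
  upper = 2 × 36.22 − 34.25 = 38.19

(34.83, 38.19)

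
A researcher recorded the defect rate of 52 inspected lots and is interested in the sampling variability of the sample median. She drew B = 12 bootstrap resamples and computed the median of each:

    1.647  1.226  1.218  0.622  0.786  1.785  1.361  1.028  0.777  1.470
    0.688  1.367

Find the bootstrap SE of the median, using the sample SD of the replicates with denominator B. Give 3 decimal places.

SE* = 0.369

Bootstrap SE is the standard deviation of the 12 replicate medians.
Mean of replicates: (1.647 + 1.226 + 1.218 + 0.622 + 0.786 + 1.785 + 1.361 + 1.028 + 0.777 + 1.470 + 0.688 + 1.367) / 12 = 13.9750 / 12 = 1.1646
Sum of squared deviations: (+0.4824)² + (+0.0614)² + (+0.0534)² + (−0.5426)² + (−0.3786)² + (+0.6204)² + (+0.1964)² + (−0.1366)² + (−0.3876)² + (+0.3054)² + (−0.4766)² + (+0.2024)² = 1.6308
Variance = 1.6308 / 12 = 0.1359
SE* = √0.1359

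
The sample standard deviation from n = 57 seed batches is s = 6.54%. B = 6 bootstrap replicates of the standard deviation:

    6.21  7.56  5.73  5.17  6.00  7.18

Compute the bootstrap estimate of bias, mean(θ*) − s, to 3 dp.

mean(θ*) = (6.21 + 7.56 + 5.73 + 5.17 + 6.00 + 7.18) / 6 = 6.3083
bias = 6.3083 − 6.54

bias = −0.232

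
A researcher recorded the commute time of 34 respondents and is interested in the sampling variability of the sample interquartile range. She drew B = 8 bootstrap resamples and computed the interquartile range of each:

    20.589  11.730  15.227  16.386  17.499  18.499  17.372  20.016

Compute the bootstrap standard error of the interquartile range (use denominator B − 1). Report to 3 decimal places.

SE* = 2.821

Bootstrap SE is the standard deviation of the 8 replicate interquartile ranges.
Mean of replicates: (20.589 + 11.730 + 15.227 + 16.386 + 17.499 + 18.499 + 17.372 + 20.016) / 8 = 137.3180 / 8 = 17.1647
Sum of squared deviations: (+3.4243)² + (−5.4347)² + (−1.9377)² + (−0.7787)² + (+0.3343)² + (+1.3343)² + (+0.2073)² + (+2.8513)² = 55.6878
Variance = 55.6878 / 7 = 7.9554
SE* = √7.9554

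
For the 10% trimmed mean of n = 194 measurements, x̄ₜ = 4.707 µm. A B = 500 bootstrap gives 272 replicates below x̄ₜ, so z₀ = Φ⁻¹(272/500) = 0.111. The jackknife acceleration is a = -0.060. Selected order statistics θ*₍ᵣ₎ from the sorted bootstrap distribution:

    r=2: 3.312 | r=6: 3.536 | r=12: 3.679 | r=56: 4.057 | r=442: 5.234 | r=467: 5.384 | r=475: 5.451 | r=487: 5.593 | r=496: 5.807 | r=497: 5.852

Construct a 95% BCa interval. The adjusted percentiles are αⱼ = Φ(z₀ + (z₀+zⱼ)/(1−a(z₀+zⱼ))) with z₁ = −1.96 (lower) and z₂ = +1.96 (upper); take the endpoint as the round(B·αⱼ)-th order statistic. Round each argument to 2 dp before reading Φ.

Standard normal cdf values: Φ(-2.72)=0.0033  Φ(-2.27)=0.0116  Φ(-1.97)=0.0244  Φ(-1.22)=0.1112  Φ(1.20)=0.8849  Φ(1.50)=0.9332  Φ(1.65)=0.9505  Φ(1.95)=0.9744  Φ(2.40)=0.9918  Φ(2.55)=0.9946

(3.679, 5.593)

Lower: z₀ + z₁ = 0.111 + (-1.960) = -1.849; 1 − a(z₀+z₁) = 1 − (-0.060)(-1.849) = 0.8891; argument = 0.111 + (-1.849)/0.8891 = -1.9687 → -1.97.
α₁ = Φ(-1.97) = 0.0244; rank = round(500 × 0.0244) = 12; θ*₍12₎ = 3.679.
Upper: z₀ + z₂ = 2.071; 1 − a(z₀+z₂) = 1.1243; argument = 1.9531 → 1.95; α₂ = 0.9744; rank = 487; θ*₍487₎ = 5.593.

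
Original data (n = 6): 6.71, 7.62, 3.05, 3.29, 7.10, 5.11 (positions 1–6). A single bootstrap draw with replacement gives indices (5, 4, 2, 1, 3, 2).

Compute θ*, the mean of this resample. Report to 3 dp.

Resample values: 7.10, 3.29, 7.62, 6.71, 3.05, 7.62.
Mean = (7.10 + 3.29 + 7.62 + 6.71 + 3.05 + 7.62) / 6 = 35.390 / 6 = 5.898

θ* = 5.898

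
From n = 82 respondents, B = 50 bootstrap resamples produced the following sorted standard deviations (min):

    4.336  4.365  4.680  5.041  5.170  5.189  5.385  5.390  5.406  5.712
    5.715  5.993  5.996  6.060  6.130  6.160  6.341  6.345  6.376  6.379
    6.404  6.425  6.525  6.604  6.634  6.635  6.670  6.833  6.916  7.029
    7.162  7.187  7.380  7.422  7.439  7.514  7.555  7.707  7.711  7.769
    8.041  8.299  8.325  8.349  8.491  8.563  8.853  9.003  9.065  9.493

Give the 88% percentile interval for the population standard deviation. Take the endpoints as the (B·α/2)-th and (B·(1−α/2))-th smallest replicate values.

(4.680, 8.853)

α = 0.12; lower rank = 50 × 0.060 = 3; upper rank = 50 × 0.940 = 47.
The 3rd smallest replicate is 4.680; the 47th is 8.853.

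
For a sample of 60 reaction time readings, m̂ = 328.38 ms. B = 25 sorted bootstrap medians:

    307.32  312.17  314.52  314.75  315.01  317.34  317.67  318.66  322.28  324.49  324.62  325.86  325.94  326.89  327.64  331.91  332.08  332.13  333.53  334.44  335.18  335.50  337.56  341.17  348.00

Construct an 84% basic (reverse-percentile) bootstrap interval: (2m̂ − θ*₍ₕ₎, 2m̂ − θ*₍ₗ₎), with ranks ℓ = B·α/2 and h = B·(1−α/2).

Percentile endpoints at ranks 2 and 23: θ*₍2₎ = 312.17, θ*₍23₎ = 337.56.
Basic interval reflects these around m̂:
  lower = 2 × 328.38 − 337.56 = 319.20
  upper = 2 × 328.38 − 312.17 = 344.59

(319.20, 344.59)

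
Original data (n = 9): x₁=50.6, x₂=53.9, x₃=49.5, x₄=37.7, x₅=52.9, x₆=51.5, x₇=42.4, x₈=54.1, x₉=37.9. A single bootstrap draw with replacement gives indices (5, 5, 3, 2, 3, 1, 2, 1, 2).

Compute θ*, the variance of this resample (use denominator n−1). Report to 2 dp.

Resample values: 52.9, 52.9, 49.5, 53.9, 49.5, 50.6, 53.9, 50.6, 53.9.
Mean = 51.9667; sum of squared deviations = 28.8600
s² = 28.8600 / 8 = 3.6075

θ* = 3.61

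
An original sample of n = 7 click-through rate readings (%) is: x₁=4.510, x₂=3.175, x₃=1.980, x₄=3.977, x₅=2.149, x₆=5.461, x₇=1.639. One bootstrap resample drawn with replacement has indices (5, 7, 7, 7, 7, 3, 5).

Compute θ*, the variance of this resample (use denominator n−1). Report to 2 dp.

θ* = 0.06

Resample values: 2.149, 1.639, 1.639, 1.639, 1.639, 1.980, 2.149.
Mean = 1.8334; sum of squared deviations = 0.3719
s² = 0.3719 / 6 = 0.0620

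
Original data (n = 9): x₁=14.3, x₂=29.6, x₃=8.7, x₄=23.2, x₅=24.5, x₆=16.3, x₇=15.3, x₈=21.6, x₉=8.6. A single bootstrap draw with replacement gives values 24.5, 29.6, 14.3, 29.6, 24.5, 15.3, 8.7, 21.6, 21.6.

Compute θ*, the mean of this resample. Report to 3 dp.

Mean = (24.5 + 29.6 + 14.3 + 29.6 + 24.5 + 15.3 + 8.7 + 21.6 + 21.6) / 9 = 189.70 / 9 = 21.078

θ* = 21.078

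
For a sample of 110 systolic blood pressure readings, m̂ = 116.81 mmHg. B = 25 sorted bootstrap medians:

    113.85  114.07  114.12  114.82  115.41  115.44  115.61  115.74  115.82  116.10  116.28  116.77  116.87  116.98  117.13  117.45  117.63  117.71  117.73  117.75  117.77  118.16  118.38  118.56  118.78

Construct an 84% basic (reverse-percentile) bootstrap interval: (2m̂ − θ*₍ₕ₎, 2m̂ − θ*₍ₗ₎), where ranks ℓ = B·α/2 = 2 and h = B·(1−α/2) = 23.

(115.24, 119.55)

Percentile endpoints at ranks 2 and 23: θ*₍2₎ = 114.07, θ*₍23₎ = 118.38.
Basic interval reflects these around m̂:
  lower = 2 × 116.81 − 118.38 = 115.24
  upper = 2 × 116.81 − 114.07 = 119.55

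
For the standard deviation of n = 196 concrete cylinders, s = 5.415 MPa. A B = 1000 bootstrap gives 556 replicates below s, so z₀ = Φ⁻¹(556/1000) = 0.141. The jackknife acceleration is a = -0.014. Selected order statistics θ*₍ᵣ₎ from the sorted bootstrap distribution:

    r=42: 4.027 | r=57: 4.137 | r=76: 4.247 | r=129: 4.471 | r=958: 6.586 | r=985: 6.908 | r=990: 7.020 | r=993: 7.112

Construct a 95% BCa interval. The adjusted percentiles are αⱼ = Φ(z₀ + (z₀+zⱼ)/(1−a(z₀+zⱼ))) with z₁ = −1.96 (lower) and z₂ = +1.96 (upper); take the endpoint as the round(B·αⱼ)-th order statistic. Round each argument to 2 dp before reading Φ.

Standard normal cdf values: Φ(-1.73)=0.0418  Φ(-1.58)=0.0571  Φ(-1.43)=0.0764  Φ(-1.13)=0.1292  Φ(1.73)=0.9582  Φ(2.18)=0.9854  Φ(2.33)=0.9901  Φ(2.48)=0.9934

(4.027, 6.908)

Lower: z₀ + z₁ = 0.141 + (-1.960) = -1.819; 1 − a(z₀+z₁) = 1 − (-0.014)(-1.819) = 0.9745; argument = 0.141 + (-1.819)/0.9745 = -1.7255 → -1.73.
α₁ = Φ(-1.73) = 0.0418; rank = round(1000 × 0.0418) = 42; θ*₍42₎ = 4.027.
Upper: z₀ + z₂ = 2.101; 1 − a(z₀+z₂) = 1.0294; argument = 2.1820 → 2.18; α₂ = 0.9854; rank = 985; θ*₍985₎ = 6.908.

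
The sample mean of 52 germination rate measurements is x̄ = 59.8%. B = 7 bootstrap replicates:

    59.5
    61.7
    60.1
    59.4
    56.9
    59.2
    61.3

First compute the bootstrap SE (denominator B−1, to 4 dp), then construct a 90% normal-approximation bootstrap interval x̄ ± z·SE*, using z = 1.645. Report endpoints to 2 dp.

(57.20, 62.40)

Mean of replicates = 59.7286; sum of squared deviations = 14.9343; SE* = √(14.9343/6) = 1.5777
Margin = 1.645 × 1.5777 = 2.595
Interval: 59.8 ± 2.595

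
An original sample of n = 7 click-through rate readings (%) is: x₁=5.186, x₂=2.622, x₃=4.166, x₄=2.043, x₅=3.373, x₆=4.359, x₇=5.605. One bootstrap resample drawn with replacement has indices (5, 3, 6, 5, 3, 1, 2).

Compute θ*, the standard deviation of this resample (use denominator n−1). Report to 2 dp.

Resample values: 3.373, 4.166, 4.359, 3.373, 4.166, 5.186, 2.622.
Mean = 3.8921; sum of squared deviations = 4.1943
s² = 4.1943 / 6 = 0.6990
s = √0.6990 = 0.84

θ* = 0.84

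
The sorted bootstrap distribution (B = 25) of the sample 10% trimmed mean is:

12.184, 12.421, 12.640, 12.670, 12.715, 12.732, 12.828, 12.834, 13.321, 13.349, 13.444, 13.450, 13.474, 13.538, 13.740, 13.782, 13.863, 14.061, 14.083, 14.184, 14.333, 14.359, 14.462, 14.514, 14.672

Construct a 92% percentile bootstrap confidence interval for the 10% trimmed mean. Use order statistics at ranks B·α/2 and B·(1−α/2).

(12.184, 14.514)

α = 0.08; lower rank = 25 × 0.040 = 1; upper rank = 25 × 0.960 = 24.
The 1st smallest replicate is 12.184; the 24th is 14.514.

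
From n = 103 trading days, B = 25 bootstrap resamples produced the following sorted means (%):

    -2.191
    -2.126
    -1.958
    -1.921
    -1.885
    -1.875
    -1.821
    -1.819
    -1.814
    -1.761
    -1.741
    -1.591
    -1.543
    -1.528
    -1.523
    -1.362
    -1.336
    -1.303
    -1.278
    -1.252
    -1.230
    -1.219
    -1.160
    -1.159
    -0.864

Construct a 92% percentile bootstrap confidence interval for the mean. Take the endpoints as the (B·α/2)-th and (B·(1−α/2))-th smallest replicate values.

(-2.191, -1.159)

α = 0.08; lower rank = 25 × 0.040 = 1; upper rank = 25 × 0.960 = 24.
The 1st smallest replicate is -2.191; the 24th is -1.159.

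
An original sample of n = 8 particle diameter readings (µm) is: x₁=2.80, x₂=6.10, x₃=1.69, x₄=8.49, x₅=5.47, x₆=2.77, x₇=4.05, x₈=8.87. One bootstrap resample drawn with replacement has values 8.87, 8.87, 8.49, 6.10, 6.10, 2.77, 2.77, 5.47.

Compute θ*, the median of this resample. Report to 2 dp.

θ* = 6.10

Sorted: 2.77, 2.77, 5.47, 6.10, 6.10, 8.49, 8.87, 8.87
Median = average of the two middle values = 6.10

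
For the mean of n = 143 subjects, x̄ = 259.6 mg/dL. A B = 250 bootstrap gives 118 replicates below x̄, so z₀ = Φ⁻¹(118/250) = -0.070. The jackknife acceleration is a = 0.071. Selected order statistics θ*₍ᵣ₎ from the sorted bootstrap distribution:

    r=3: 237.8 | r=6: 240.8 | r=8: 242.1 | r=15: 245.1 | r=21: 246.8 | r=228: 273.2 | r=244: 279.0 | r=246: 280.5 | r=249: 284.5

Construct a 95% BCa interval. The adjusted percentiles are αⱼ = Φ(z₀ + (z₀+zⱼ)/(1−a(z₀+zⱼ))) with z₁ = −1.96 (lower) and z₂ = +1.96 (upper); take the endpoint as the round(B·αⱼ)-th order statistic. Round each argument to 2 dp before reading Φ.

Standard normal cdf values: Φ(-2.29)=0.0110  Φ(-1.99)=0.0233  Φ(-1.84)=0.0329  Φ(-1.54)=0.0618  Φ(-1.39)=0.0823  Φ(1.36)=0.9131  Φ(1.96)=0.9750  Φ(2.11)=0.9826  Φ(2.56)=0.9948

(242.1, 280.5)

Lower: z₀ + z₁ = -0.070 + (-1.960) = -2.030; 1 − a(z₀+z₁) = 1 − (0.071)(-2.030) = 1.1441; argument = -0.070 + (-2.030)/1.1441 = -1.8443 → -1.84.
α₁ = Φ(-1.84) = 0.0329; rank = round(250 × 0.0329) = 8; θ*₍8₎ = 242.1.
Upper: z₀ + z₂ = 1.890; 1 − a(z₀+z₂) = 0.8658; argument = 2.1129 → 2.11; α₂ = 0.9826; rank = 246; θ*₍246₎ = 280.5.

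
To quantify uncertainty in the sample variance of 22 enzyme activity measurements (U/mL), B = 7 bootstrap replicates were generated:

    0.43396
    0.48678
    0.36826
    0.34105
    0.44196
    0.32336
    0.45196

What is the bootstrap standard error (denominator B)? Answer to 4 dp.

SE* = 0.0575

Bootstrap SE is the standard deviation of the 7 replicate variances.
Mean of replicates: (0.43396 + 0.48678 + 0.36826 + 0.34105 + 0.44196 + 0.32336 + 0.45196) / 7 = 2.847330 / 7 = 0.406761
Sum of squared deviations: (+0.027199)² + (+0.080019)² + (−0.038501)² + (−0.065711)² + (+0.035199)² + (−0.083401)² + (+0.045199)² = 0.023181
Variance = 0.023181 / 7 = 0.003312
SE* = √0.003312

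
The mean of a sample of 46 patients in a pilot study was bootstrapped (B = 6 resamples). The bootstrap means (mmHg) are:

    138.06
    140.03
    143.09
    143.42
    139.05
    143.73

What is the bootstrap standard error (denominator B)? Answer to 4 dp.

SE* = 2.2637

Bootstrap SE is the standard deviation of the 6 replicate means.
Mean of replicates: (138.06 + 140.03 + 143.09 + 143.42 + 139.05 + 143.73) / 6 = 847.38000 / 6 = 141.23000
Sum of squared deviations: (−3.17000)² + (−1.20000)² + (+1.86000)² + (+2.19000)² + (−2.18000)² + (+2.50000)² = 30.74700
Variance = 30.74700 / 6 = 5.12450
SE* = √5.12450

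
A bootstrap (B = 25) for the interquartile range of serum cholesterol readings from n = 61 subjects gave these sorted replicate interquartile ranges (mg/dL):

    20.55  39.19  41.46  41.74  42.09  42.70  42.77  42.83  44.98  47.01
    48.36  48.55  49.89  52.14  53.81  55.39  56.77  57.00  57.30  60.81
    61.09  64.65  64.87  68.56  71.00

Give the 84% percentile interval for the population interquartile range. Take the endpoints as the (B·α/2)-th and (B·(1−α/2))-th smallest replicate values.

α = 0.16; lower rank = 25 × 0.080 = 2; upper rank = 25 × 0.920 = 23.
The 2nd smallest replicate is 39.19; the 23rd is 64.87.

(39.19, 64.87)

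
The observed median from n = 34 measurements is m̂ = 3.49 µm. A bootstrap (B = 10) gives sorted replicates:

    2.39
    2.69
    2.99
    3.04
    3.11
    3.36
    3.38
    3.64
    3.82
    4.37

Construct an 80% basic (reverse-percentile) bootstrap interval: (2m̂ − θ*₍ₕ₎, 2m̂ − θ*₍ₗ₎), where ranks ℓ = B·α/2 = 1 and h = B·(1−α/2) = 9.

(3.16, 4.59)

Percentile endpoints at ranks 1 and 9: θ*₍1₎ = 2.39, θ*₍9₎ = 3.82.
Basic interval reflects these around m̂:
  lower = 2 × 3.49 − 3.82 = 3.16
  upper = 2 × 3.49 − 2.39 = 4.59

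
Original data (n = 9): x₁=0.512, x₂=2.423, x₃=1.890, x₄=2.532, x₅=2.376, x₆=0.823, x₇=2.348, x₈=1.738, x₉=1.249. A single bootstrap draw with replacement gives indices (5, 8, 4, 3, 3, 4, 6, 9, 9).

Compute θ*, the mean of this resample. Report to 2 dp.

θ* = 1.81

Resample values: 2.376, 1.738, 2.532, 1.890, 1.890, 2.532, 0.823, 1.249, 1.249.
Mean = (2.376 + 1.738 + 2.532 + 1.890 + 1.890 + 2.532 + 0.823 + 1.249 + 1.249) / 9 = 16.2790 / 9 = 1.81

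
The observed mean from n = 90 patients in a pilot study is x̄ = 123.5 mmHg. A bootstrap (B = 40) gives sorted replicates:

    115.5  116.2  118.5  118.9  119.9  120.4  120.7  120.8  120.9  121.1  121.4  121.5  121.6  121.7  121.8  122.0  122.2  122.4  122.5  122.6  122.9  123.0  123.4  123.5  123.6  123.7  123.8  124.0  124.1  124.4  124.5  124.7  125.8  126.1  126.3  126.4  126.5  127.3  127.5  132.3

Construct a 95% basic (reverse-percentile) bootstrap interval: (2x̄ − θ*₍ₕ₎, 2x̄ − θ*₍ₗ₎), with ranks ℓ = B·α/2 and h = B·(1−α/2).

Percentile endpoints at ranks 1 and 39: θ*₍1₎ = 115.5, θ*₍39₎ = 127.5.
Basic interval reflects these around x̄:
  lower = 2 × 123.5 − 127.5 = 119.5
  upper = 2 × 123.5 − 115.5 = 131.5

(119.5, 131.5)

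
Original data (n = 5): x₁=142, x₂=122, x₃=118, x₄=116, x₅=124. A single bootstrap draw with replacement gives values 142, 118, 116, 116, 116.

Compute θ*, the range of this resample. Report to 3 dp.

Range = 142 − 116 = 26.000

θ* = 26.000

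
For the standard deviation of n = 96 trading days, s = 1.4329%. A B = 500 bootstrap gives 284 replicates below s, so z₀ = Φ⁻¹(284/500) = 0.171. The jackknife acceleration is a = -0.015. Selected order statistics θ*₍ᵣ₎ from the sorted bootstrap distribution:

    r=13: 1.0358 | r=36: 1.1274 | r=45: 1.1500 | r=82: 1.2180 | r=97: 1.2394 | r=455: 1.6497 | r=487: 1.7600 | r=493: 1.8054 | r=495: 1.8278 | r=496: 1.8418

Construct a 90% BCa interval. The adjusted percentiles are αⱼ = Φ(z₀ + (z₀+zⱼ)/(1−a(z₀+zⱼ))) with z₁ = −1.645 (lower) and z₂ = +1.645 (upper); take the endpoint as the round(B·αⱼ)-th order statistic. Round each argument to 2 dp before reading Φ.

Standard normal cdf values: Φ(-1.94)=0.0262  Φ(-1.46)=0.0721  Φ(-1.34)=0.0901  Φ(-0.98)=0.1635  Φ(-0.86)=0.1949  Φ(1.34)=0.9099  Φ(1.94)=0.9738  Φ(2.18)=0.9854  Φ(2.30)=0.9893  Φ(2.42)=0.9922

(1.1500, 1.7600)

Lower: z₀ + z₁ = 0.171 + (-1.645) = -1.474; 1 − a(z₀+z₁) = 1 − (-0.015)(-1.474) = 0.9779; argument = 0.171 + (-1.474)/0.9779 = -1.3363 → -1.34.
α₁ = Φ(-1.34) = 0.0901; rank = round(500 × 0.0901) = 45; θ*₍45₎ = 1.1500.
Upper: z₀ + z₂ = 1.816; 1 − a(z₀+z₂) = 1.0272; argument = 1.9388 → 1.94; α₂ = 0.9738; rank = 487; θ*₍487₎ = 1.7600.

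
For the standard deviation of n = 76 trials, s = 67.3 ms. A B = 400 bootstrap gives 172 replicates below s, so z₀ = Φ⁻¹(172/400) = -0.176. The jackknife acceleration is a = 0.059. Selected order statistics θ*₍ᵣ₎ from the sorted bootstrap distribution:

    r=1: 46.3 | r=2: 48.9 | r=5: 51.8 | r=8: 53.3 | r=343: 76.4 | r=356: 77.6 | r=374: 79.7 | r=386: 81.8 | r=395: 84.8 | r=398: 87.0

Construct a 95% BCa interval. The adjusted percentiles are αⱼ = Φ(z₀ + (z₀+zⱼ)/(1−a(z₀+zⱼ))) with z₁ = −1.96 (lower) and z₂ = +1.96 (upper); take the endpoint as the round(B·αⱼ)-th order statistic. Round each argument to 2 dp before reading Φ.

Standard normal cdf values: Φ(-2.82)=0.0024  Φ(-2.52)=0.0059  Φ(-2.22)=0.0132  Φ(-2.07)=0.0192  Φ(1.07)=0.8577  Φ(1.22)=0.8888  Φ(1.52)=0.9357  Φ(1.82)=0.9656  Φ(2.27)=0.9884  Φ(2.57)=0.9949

Lower: z₀ + z₁ = -0.176 + (-1.960) = -2.136; 1 − a(z₀+z₁) = 1 − (0.059)(-2.136) = 1.1260; argument = -0.176 + (-2.136)/1.1260 = -2.0729 → -2.07.
α₁ = Φ(-2.07) = 0.0192; rank = round(400 × 0.0192) = 8; θ*₍8₎ = 53.3.
Upper: z₀ + z₂ = 1.784; 1 − a(z₀+z₂) = 0.8947; argument = 1.8179 → 1.82; α₂ = 0.9656; rank = 386; θ*₍386₎ = 81.8.

(53.3, 81.8)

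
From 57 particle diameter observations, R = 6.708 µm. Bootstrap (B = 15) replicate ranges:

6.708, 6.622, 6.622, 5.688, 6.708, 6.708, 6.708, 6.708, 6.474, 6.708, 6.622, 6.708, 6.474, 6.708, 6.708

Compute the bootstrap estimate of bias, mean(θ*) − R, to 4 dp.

mean(θ*) = (6.708 + 6.622 + 6.622 + 5.688 + 6.708 + 6.708 + 6.708 + 6.708 + 6.474 + 6.708 + 6.622 + 6.708 + 6.474 + 6.708 + 6.708) / 15 = 6.59160
bias = 6.59160 − 6.708

bias = −0.1164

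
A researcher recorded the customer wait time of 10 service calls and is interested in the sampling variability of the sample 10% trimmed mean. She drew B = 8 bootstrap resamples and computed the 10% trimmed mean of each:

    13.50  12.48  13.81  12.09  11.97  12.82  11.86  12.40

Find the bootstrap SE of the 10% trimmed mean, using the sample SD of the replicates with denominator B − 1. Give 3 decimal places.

Bootstrap SE is the standard deviation of the 8 replicate 10% trimmed means.
Mean of replicates: (13.50 + 12.48 + 13.81 + 12.09 + 11.97 + 12.82 + 11.86 + 12.40) / 8 = 100.9300 / 8 = 12.6163
Sum of squared deviations: (+0.8837)² + (−0.1363)² + (+1.1937)² + (−0.5263)² + (−0.6463)² + (+0.2037)² + (−0.7563)² + (−0.2163)² = 3.5794
Variance = 3.5794 / 7 = 0.5113
SE* = √0.5113

SE* = 0.715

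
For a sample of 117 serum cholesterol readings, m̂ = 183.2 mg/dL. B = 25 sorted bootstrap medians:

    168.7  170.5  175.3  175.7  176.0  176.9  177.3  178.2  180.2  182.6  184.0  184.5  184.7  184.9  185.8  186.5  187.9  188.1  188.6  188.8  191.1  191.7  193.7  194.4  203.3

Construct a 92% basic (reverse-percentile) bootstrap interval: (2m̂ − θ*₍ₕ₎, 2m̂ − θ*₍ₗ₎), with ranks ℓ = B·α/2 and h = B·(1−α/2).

(172.0, 197.7)

Percentile endpoints at ranks 1 and 24: θ*₍1₎ = 168.7, θ*₍24₎ = 194.4.
Basic interval reflects these around m̂:
  lower = 2 × 183.2 − 194.4 = 172.0
  upper = 2 × 183.2 − 168.7 = 197.7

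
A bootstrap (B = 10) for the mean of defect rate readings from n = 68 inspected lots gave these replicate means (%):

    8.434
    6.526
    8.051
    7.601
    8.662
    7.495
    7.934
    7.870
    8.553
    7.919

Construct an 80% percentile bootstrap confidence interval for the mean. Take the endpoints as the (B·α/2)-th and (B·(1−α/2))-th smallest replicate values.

(6.526, 8.553)

Sorted replicates: 6.526, 7.495, 7.601, 7.870, 7.919, 7.934, 8.051, 8.434, 8.553, 8.662
α = 0.20; lower rank = 10 × 0.100 = 1; upper rank = 10 × 0.900 = 9.
The 1st smallest replicate is 6.526; the 9th is 8.553.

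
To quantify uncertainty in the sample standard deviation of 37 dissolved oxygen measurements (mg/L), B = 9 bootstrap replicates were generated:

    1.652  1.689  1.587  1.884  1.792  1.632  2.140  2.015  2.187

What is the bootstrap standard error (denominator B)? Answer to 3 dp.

SE* = 0.214

Bootstrap SE is the standard deviation of the 9 replicate standard deviations.
Mean of replicates: (1.652 + 1.689 + 1.587 + 1.884 + 1.792 + 1.632 + 2.140 + 2.015 + 2.187) / 9 = 16.5780 / 9 = 1.8420
Sum of squared deviations: (−0.1900)² + (−0.1530)² + (−0.2550)² + (+0.0420)² + (−0.0500)² + (−0.2100)² + (+0.2980)² + (+0.1730)² + (+0.3450)² = 0.4107
Variance = 0.4107 / 9 = 0.0456
SE* = √0.0456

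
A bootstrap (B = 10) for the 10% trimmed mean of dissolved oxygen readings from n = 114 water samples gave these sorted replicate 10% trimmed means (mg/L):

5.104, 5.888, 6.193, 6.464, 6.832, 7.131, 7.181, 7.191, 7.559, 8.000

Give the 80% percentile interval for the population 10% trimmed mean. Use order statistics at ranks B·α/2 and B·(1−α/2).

(5.104, 7.559)

α = 0.20; lower rank = 10 × 0.100 = 1; upper rank = 10 × 0.900 = 9.
The 1st smallest replicate is 5.104; the 9th is 7.559.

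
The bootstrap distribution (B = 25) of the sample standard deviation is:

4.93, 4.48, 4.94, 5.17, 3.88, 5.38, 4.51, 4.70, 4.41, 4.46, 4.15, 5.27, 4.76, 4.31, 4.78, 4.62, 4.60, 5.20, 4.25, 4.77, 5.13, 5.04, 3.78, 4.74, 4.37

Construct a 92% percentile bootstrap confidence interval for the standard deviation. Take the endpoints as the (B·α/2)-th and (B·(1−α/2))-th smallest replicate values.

(3.78, 5.27)

Sorted replicates: 3.78, 3.88, 4.15, 4.25, 4.31, 4.37, 4.41, 4.46, 4.48, 4.51, 4.60, 4.62, 4.70, 4.74, 4.76, 4.77, 4.78, 4.93, 4.94, 5.04, 5.13, 5.17, 5.20, 5.27, 5.38
α = 0.08; lower rank = 25 × 0.040 = 1; upper rank = 25 × 0.960 = 24.
The 1st smallest replicate is 3.78; the 24th is 5.27.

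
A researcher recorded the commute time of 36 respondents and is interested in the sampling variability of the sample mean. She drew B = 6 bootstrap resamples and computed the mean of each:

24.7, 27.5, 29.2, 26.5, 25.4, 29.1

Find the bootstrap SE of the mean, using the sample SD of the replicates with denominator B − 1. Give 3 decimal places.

Bootstrap SE is the standard deviation of the 6 replicate means.
Mean of replicates: (24.7 + 27.5 + 29.2 + 26.5 + 25.4 + 29.1) / 6 = 162.4000 / 6 = 27.0667
Sum of squared deviations: (−2.3667)² + (+0.4333)² + (+2.1333)² + (−0.5667)² + (−1.6667)² + (+2.0333)² = 17.5733
Variance = 17.5733 / 5 = 3.5147
SE* = √3.5147

SE* = 1.875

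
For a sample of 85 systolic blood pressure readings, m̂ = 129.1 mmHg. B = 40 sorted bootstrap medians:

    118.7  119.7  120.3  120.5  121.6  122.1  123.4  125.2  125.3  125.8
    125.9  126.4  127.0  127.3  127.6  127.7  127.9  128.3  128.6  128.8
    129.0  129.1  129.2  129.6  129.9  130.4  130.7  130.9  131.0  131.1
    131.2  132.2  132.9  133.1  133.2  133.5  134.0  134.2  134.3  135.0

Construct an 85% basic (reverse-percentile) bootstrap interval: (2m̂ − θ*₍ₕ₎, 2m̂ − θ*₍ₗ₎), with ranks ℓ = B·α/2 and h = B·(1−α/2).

(124.2, 137.9)

Percentile endpoints at ranks 3 and 37: θ*₍3₎ = 120.3, θ*₍37₎ = 134.0.
Basic interval reflects these around m̂:
  lower = 2 × 129.1 − 134.0 = 124.2
  upper = 2 × 129.1 − 120.3 = 137.9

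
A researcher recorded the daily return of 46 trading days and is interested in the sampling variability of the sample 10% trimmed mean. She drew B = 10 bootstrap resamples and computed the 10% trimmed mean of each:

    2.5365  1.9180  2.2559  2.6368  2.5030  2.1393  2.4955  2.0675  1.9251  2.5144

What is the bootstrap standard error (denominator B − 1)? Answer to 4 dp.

Bootstrap SE is the standard deviation of the 10 replicate 10% trimmed means.
Mean of replicates: (2.5365 + 1.9180 + 2.2559 + 2.6368 + 2.5030 + 2.1393 + 2.4955 + 2.0675 + 1.9251 + 2.5144) / 10 = 22.99200 / 10 = 2.29920
Sum of squared deviations: (+0.23730)² + (−0.38120)² + (−0.04330)² + (+0.33760)² + (+0.20380)² + (−0.15990)² + (+0.19630)² + (−0.23170)² + (−0.37410)² + (+0.21520)² = 0.66306
Variance = 0.66306 / 9 = 0.07367
SE* = √0.07367

SE* = 0.2714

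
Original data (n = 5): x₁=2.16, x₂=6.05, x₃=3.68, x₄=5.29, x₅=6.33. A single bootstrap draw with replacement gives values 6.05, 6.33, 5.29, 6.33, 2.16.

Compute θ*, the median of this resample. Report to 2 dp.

θ* = 6.05

Sorted: 2.16, 5.29, 6.05, 6.33, 6.33
Median = middle value = 6.05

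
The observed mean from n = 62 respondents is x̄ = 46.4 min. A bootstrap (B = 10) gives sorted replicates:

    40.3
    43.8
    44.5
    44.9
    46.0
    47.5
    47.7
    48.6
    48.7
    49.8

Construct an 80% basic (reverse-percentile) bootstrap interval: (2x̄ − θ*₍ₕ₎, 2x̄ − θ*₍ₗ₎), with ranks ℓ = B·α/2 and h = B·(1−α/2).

Percentile endpoints at ranks 1 and 9: θ*₍1₎ = 40.3, θ*₍9₎ = 48.7.
Basic interval reflects these around x̄:
  lower = 2 × 46.4 − 48.7 = 44.1
  upper = 2 × 46.4 − 40.3 = 52.5

(44.1, 52.5)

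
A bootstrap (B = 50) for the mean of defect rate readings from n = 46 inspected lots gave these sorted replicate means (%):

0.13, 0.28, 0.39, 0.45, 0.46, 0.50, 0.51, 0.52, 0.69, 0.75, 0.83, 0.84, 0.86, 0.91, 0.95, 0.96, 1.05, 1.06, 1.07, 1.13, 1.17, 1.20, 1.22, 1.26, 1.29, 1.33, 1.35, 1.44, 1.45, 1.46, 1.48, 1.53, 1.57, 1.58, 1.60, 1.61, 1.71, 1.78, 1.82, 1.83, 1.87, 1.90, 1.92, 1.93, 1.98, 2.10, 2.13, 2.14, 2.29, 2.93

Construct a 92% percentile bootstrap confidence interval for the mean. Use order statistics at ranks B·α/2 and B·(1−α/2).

(0.28, 2.14)

α = 0.08; lower rank = 50 × 0.040 = 2; upper rank = 50 × 0.960 = 48.
The 2nd smallest replicate is 0.28; the 48th is 2.14.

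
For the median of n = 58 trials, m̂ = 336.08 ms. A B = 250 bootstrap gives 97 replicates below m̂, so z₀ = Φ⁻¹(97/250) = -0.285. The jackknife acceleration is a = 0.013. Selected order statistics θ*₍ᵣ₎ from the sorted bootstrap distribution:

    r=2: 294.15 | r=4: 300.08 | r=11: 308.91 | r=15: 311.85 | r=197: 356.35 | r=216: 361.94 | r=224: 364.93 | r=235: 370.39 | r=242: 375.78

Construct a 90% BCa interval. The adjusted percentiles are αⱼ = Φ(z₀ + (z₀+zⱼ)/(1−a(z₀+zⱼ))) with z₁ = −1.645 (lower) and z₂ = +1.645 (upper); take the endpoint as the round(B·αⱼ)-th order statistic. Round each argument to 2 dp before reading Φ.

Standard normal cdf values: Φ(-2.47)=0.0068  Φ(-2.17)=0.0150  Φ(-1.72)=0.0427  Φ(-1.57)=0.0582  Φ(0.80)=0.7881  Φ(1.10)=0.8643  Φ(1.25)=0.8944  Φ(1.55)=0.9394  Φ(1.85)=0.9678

Lower: z₀ + z₁ = -0.285 + (-1.645) = -1.930; 1 − a(z₀+z₁) = 1 − (0.013)(-1.930) = 1.0251; argument = -0.285 + (-1.930)/1.0251 = -2.1678 → -2.17.
α₁ = Φ(-2.17) = 0.0150; rank = round(250 × 0.0150) = 4; θ*₍4₎ = 300.08.
Upper: z₀ + z₂ = 1.360; 1 − a(z₀+z₂) = 0.9823; argument = 1.0995 → 1.10; α₂ = 0.8643; rank = 216; θ*₍216₎ = 361.94.

(300.08, 361.94)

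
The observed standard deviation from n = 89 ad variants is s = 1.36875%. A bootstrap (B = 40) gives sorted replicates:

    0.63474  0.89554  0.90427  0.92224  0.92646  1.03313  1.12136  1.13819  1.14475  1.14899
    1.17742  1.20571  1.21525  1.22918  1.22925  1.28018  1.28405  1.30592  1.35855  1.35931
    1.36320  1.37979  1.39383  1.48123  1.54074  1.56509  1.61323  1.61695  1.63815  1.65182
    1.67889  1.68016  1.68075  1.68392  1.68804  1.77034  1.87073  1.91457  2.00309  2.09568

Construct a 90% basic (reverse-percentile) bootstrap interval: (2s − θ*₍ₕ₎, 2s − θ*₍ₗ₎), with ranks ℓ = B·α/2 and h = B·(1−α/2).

(0.82293, 1.84196)

Percentile endpoints at ranks 2 and 38: θ*₍2₎ = 0.89554, θ*₍38₎ = 1.91457.
Basic interval reflects these around s:
  lower = 2 × 1.36875 − 1.91457 = 0.82293
  upper = 2 × 1.36875 − 0.89554 = 1.84196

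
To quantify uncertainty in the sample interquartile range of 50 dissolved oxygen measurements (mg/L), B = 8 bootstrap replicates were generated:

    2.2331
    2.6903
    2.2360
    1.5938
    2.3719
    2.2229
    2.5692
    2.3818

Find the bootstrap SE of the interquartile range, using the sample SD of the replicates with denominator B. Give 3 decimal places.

SE* = 0.306

Bootstrap SE is the standard deviation of the 8 replicate interquartile ranges.
Mean of replicates: (2.2331 + 2.6903 + 2.2360 + 1.5938 + 2.3719 + 2.2229 + 2.5692 + 2.3818) / 8 = 18.29900 / 8 = 2.28737
Sum of squared deviations: (−0.05428)² + (+0.40293)² + (−0.05137)² + (−0.69357)² + (+0.08453)² + (−0.06447)² + (+0.28182)² + (+0.09443)² = 0.74862
Variance = 0.74862 / 8 = 0.09358
SE* = √0.09358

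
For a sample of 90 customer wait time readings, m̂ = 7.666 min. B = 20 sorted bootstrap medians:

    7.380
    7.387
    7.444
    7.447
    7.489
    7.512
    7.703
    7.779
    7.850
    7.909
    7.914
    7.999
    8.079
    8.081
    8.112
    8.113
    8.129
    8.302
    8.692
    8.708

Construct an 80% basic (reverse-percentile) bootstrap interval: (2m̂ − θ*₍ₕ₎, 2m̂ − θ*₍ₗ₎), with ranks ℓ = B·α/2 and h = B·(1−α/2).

(7.030, 7.945)

Percentile endpoints at ranks 2 and 18: θ*₍2₎ = 7.387, θ*₍18₎ = 8.302.
Basic interval reflects these around m̂:
  lower = 2 × 7.666 − 8.302 = 7.030
  upper = 2 × 7.666 − 7.387 = 7.945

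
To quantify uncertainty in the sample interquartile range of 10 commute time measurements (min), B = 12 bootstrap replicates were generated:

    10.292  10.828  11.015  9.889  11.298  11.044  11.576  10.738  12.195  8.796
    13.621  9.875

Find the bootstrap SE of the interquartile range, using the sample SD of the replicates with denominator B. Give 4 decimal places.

Bootstrap SE is the standard deviation of the 12 replicate interquartile ranges.
Mean of replicates: (10.292 + 10.828 + 11.015 + 9.889 + 11.298 + 11.044 + 11.576 + 10.738 + 12.195 + 8.796 + 13.621 + 9.875) / 12 = 131.16700 / 12 = 10.93058
Sum of squared deviations: (−0.63858)² + (−0.10258)² + (+0.08442)² + (−1.04158)² + (+0.36742)² + (+0.11342)² + (+0.64542)² + (−0.19258)² + (+1.26442)² + (−2.13458)² + (+2.69042)² + (−1.05558)² = 16.61964
Variance = 16.61964 / 12 = 1.38497
SE* = √1.38497

SE* = 1.1768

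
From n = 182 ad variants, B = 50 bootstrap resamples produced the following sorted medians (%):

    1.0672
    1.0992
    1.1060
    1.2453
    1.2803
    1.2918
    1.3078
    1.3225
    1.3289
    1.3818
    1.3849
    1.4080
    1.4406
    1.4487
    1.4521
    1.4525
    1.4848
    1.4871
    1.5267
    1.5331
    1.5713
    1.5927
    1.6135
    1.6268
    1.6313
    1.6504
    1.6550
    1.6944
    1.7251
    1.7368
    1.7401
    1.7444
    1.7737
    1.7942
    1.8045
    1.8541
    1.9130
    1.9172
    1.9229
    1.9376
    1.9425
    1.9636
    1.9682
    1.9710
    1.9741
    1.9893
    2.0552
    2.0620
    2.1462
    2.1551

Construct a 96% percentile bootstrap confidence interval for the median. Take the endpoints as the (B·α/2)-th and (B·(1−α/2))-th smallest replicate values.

α = 0.04; lower rank = 50 × 0.020 = 1; upper rank = 50 × 0.980 = 49.
The 1st smallest replicate is 1.0672; the 49th is 2.1462.

(1.0672, 2.1462)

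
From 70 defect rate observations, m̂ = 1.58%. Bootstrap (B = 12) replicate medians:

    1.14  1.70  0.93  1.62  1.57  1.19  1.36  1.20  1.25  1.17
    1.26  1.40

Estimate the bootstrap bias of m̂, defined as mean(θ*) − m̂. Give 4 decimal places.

bias = −0.2642

mean(θ*) = (1.14 + 1.70 + 0.93 + 1.62 + 1.57 + 1.19 + 1.36 + 1.20 + 1.25 + 1.17 + 1.26 + 1.40) / 12 = 1.31583
bias = 1.31583 − 1.58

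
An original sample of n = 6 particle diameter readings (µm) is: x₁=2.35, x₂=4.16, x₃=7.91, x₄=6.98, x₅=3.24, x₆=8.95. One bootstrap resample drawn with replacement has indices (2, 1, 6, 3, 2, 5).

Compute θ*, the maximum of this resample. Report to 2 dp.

θ* = 8.95

Resample values: 4.16, 2.35, 8.95, 7.91, 4.16, 3.24.
Maximum = 8.95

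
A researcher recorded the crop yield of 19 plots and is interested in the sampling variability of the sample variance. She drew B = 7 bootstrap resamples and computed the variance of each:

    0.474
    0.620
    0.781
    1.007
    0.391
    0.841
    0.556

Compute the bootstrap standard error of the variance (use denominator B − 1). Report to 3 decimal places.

Bootstrap SE is the standard deviation of the 7 replicate variances.
Mean of replicates: (0.474 + 0.620 + 0.781 + 1.007 + 0.391 + 0.841 + 0.556) / 7 = 4.6700 / 7 = 0.6671
Sum of squared deviations: (−0.1931)² + (−0.0471)² + (+0.1139)² + (+0.3399)² + (−0.2761)² + (+0.1739)² + (−0.1111)² = 0.2868
Variance = 0.2868 / 6 = 0.0478
SE* = √0.0478

SE* = 0.219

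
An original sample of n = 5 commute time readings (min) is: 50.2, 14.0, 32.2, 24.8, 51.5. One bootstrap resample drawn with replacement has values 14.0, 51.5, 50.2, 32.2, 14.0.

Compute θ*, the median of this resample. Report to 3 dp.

Sorted: 14.0, 14.0, 32.2, 50.2, 51.5
Median = middle value = 32.200

θ* = 32.200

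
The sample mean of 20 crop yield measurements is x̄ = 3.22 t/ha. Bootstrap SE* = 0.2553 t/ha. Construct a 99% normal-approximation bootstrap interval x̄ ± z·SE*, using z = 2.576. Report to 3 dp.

Margin = 2.576 × 0.2553 = 0.6577
Interval: 3.22 ± 0.6577

(2.562, 3.878)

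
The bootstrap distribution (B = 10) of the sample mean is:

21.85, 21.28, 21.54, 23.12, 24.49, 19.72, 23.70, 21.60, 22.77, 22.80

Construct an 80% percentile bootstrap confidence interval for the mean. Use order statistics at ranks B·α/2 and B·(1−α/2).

Sorted replicates: 19.72, 21.28, 21.54, 21.60, 21.85, 22.77, 22.80, 23.12, 23.70, 24.49
α = 0.20; lower rank = 10 × 0.100 = 1; upper rank = 10 × 0.900 = 9.
The 1st smallest replicate is 19.72; the 9th is 23.70.

(19.72, 23.70)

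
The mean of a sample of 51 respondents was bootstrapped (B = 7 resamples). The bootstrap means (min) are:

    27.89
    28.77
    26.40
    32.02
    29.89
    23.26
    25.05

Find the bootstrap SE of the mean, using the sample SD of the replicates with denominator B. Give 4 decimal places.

SE* = 2.7519

Bootstrap SE is the standard deviation of the 7 replicate means.
Mean of replicates: (27.89 + 28.77 + 26.40 + 32.02 + 29.89 + 23.26 + 25.05) / 7 = 193.28000 / 7 = 27.61143
Sum of squared deviations: (+0.27857)² + (+1.15857)² + (−1.21143)² + (+4.40857)² + (+2.27857)² + (−4.35143)² + (−2.56143)² = 53.01069
Variance = 53.01069 / 7 = 7.57296
SE* = √7.57296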